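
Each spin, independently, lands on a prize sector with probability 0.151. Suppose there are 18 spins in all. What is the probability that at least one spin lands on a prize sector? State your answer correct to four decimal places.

P(at least one) = 1 − P(none) = 1 − (1 − 0.151)^18
= 1 − 0.052522 = 0.947478

0.9475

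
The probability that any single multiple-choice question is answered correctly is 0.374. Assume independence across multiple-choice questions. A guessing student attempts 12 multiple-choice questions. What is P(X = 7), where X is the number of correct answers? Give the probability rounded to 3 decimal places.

0.078

X ~ Binomial(n=12, p=0.374).
P(X=7) = C(12,7) · p^7 · (1−p)^5
= 792 · 0.0010235 · 0.096133 = 0.07793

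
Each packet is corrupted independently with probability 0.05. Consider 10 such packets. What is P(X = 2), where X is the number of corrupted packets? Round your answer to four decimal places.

X ~ Binomial(n=10, p=0.05).
P(X=2) = C(10,2) · p^2 · (1−p)^8
= 45 · 0.0025 · 0.66342 = 0.074635

0.0746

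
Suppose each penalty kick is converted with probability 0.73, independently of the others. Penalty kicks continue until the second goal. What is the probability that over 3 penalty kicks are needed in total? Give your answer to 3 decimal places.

Needing more than 3 penalty kicks ⇔ fewer than 2 successes in the first 3. With X ~ Binomial(3, 0.73), P(Y > 3) = P(X ≤ 1).
  k=0: C(3,0)·0.73^0·0.27^3 = 0.01968
  k=1: C(3,1)·0.73^1·0.27^2 = 0.15965
P(X ≤ 1) = 0.17933

0.179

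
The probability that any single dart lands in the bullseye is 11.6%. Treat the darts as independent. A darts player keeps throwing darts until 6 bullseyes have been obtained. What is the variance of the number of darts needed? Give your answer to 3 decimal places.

Y = total darts until the sixth success; negative binomial with r=6, p=0.116.
Var(Y) = r(1−p)/p² = 6·0.884 / 0.116² = 394.17360

394.174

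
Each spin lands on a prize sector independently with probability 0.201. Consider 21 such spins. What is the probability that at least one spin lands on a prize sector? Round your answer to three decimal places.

P(at least one) = 1 − P(none) = 1 − (1 − 0.201)^21
= 1 − 0.00898 = 0.99102

0.991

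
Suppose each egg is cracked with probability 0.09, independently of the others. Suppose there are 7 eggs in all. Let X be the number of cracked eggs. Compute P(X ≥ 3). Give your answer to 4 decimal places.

0.0193

X ~ Binomial(7, 0.09); P(X ≥ 3) = Σ C(7,k) p^k (1−p)^(7−k) over k:
  k=3: C(7,3)·0.09^3·0.91^4 = 0.017497
  k=4: C(7,4)·0.09^4·0.91^3 = 0.001730
  k=5: C(7,5)·0.09^5·0.91^2 = 0.000103
  k=6: C(7,6)·0.09^6·0.91^1 = 0.000003
  k=7: C(7,7)·0.09^7·0.91^0 = 0.000000
Total = 0.019333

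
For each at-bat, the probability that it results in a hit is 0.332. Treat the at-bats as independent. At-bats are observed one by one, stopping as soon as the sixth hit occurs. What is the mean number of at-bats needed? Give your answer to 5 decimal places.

Y = total at-bats until the sixth success; negative binomial with r=6, p=0.332.
E[Y] = r / p = 6 / 0.332 = 18.0722892

18.07229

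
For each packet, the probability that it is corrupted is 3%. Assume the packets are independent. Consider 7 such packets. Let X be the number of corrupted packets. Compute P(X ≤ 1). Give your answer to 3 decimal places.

0.983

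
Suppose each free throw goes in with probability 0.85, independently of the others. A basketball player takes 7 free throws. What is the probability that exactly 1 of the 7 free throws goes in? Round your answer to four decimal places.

0.0001

X ~ Binomial(n=7, p=0.85).
P(X=1) = C(7,1) · p^1 · (1−p)^6
= 7 · 0.85 · 1.1391e-05 = 0.000068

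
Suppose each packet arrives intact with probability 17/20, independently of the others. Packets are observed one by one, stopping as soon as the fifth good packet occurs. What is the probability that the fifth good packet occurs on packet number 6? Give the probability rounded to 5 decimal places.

0.33278

Y = trial on which the fifth success occurs; negative binomial, r=5, p=0.85.
P(Y=6) = C(5,4) · p^5 · (1−p)^1
= 5 · 0.44371 · 0.15 = 0.3327790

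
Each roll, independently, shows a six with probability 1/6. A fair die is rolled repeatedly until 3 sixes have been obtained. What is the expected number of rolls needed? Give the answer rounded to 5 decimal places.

Y = total rolls until the third success; negative binomial with r=3, p=0.166667.
E[Y] = r / p = 3 / 0.166667 = 18.0000000

18.00000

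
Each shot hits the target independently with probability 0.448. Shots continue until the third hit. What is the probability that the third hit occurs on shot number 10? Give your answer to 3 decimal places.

0.051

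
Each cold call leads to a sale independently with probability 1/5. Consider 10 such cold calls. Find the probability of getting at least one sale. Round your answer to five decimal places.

0.89263

P(at least one) = 1 − P(none) = 1 − (1 − 0.20)^10
= 1 − 0.1073742 = 0.8926258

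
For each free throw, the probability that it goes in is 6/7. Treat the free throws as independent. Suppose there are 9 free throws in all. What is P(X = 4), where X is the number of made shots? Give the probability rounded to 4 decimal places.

0.0040

X ~ Binomial(n=9, p=0.857143).
P(X=4) = C(9,4) · p^4 · (1−p)^5
= 126 · 0.53978 · 5.9499e-05 = 0.004047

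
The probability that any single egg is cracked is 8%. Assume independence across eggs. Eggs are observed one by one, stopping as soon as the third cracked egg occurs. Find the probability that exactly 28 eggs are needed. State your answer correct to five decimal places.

0.02235

Y = trial on which the third success occurs; negative binomial, r=3, p=0.08.
P(Y=28) = C(27,2) · p^3 · (1−p)^25
= 351 · 0.000512 · 0.12436 = 0.0223498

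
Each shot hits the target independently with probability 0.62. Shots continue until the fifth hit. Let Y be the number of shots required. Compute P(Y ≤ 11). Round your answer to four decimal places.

0.9232

Finishing within 11 shots ⇔ at least 5 successes in the first 11. With X ~ Binomial(11, 0.62), P(Y ≤ 11) = 1 − P(X ≤ 4).
  k=0: C(11,0)·0.62^0·0.38^11 = 0.000024
  k=1: C(11,1)·0.62^1·0.38^10 = 0.000428
  k=2: C(11,2)·0.62^2·0.38^9 = 0.003493
  k=3: C(11,3)·0.62^3·0.38^8 = 0.017097
  k=4: C(11,4)·0.62^4·0.38^7 = 0.055791
1 − 0.076834 = 0.923166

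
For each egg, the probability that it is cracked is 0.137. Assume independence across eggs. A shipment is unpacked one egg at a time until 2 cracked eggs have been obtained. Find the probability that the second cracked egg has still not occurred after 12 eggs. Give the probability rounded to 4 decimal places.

0.4958

Needing more than 12 eggs ⇔ fewer than 2 successes in the first 12. With X ~ Binomial(12, 0.137), P(Y > 12) = P(X ≤ 1).
  k=0: C(12,0)·0.137^0·0.863^12 = 0.170659
  k=1: C(12,1)·0.137^1·0.863^11 = 0.325103
P(X ≤ 1) = 0.495762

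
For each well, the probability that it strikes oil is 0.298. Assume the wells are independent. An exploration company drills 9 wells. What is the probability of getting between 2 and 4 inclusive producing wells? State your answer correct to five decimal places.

0.70404

X ~ Binomial(9, 0.298); P(2 ≤ X ≤ 4) = Σ C(9,k) p^k (1−p)^(9−k) over k:
  k=2: C(9,2)·0.298^2·0.702^7 = 0.2685931
  k=3: C(9,3)·0.298^3·0.702^6 = 0.2660423
  k=4: C(9,4)·0.298^4·0.702^5 = 0.1694030
Total = 0.7040384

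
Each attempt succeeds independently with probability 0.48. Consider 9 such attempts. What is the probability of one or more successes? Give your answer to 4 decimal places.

0.9972

P(at least one) = 1 − P(none) = 1 − (1 − 0.48)^9
= 1 − 0.002780 = 0.997220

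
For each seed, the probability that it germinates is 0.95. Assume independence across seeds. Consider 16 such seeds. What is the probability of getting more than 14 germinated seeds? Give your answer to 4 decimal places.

0.8108

X ~ Binomial(16, 0.95); P(X ≥ 15) = Σ C(16,k) p^k (1−p)^(16−k) over k:
  k=15: C(16,15)·0.95^15·0.05^1 = 0.370633
  k=16: C(16,16)·0.95^16·0.05^0 = 0.440127
Total = 0.810760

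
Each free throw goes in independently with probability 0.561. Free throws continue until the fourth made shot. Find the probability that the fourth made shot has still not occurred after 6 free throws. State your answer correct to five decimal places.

Needing more than 6 free throws ⇔ fewer than 4 successes in the first 6. With X ~ Binomial(6, 0.561), P(Y > 6) = P(X ≤ 3).
  k=0: C(6,0)·0.561^0·0.439^6 = 0.0071579
  k=1: C(6,1)·0.561^1·0.439^5 = 0.0548829
  k=2: C(6,2)·0.561^2·0.439^4 = 0.1753376
  k=3: C(6,3)·0.561^3·0.439^3 = 0.2987529
P(X ≤ 3) = 0.5361313

0.53613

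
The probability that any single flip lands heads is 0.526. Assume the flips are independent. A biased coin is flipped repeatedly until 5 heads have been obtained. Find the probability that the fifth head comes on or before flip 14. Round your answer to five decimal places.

Finishing within 14 flips ⇔ at least 5 successes in the first 14. With X ~ Binomial(14, 0.526), P(Y ≤ 14) = 1 − P(X ≤ 4).
  k=0: C(14,0)·0.526^0·0.474^14 = 0.0000289
  k=1: C(14,1)·0.526^1·0.474^13 = 0.0004490
  k=2: C(14,2)·0.526^2·0.474^12 = 0.0032386
  k=3: C(14,3)·0.526^3·0.474^11 = 0.0143754
  k=4: C(14,4)·0.526^4·0.474^10 = 0.0438693
1 − 0.0619611 = 0.9380389

0.93804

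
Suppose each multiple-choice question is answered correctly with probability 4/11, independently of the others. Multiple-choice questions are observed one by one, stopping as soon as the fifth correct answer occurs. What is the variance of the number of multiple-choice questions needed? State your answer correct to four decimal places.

24.0625

Y = total multiple-choice questions until the fifth success; negative binomial with r=5, p=0.363636.
Var(Y) = r(1−p)/p² = 5·0.636364 / 0.363636² = 24.062500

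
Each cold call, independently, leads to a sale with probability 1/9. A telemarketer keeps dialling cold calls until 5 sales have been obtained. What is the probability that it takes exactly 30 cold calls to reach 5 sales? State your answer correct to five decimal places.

Y = trial on which the fifth success occurs; negative binomial, r=5, p=0.111111.
P(Y=30) = C(29,4) · p^5 · (1−p)^25
= 23751 · 1.6935e-05 · 0.052624 = 0.0211669

0.02117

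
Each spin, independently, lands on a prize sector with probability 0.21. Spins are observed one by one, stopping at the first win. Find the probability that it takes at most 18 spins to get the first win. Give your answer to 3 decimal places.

0.986

Y = number of spins to the first success; geometric, p = 0.21.
P(Y ≤ 18) = 1 − (1−p)^18 = 1 − 0.01436 = 0.98564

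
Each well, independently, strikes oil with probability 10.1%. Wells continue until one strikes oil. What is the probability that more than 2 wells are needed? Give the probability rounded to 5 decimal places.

Y = number of wells to the first success; geometric, p = 0.101.
P(Y > 2) = P(first 2 all fail) = (1−p)^2 = 0.8082010

0.80820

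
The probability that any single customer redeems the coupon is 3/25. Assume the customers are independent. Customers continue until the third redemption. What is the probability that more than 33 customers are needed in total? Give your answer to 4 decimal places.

Needing more than 33 customers ⇔ fewer than 3 successes in the first 33. With X ~ Binomial(33, 0.12), P(Y > 33) = P(X ≤ 2).
  k=0: C(33,0)·0.12^0·0.88^33 = 0.014721
  k=1: C(33,1)·0.12^1·0.88^32 = 0.066243
  k=2: C(33,2)·0.12^2·0.88^31 = 0.144530
P(X ≤ 2) = 0.225494

0.2255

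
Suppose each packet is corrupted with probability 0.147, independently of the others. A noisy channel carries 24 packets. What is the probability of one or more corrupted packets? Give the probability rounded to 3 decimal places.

P(at least one) = 1 − P(none) = 1 − (1 − 0.147)^24
= 1 − 0.02202 = 0.97798

0.978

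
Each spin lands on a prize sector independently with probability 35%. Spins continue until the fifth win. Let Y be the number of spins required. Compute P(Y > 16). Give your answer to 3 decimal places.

Needing more than 16 spins ⇔ fewer than 5 successes in the first 16. With X ~ Binomial(16, 0.35), P(Y > 16) = P(X ≤ 4).
  k=0: C(16,0)·0.35^0·0.65^16 = 0.00102
  k=1: C(16,1)·0.35^1·0.65^15 = 0.00875
  k=2: C(16,2)·0.35^2·0.65^14 = 0.03533
  k=3: C(16,3)·0.35^3·0.65^13 = 0.08877
  k=4: C(16,4)·0.35^4·0.65^12 = 0.15535
P(X ≤ 4) = 0.28921

0.289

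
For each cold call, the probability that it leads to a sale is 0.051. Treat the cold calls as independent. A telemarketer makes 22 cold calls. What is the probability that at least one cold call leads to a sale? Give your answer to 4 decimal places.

0.6839

P(at least one) = 1 − P(none) = 1 − (1 − 0.051)^22
= 1 − 0.316123 = 0.683877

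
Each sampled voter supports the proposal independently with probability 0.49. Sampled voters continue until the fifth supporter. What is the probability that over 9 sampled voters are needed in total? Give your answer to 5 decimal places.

Needing more than 9 sampled voters ⇔ fewer than 5 successes in the first 9. With X ~ Binomial(9, 0.49), P(Y > 9) = P(X ≤ 4).
  k=0: C(9,0)·0.49^0·0.51^9 = 0.0023342
  k=1: C(9,1)·0.49^1·0.51^8 = 0.0201837
  k=2: C(9,2)·0.49^2·0.51^7 = 0.0775686
  k=3: C(9,3)·0.49^3·0.51^6 = 0.1738956
  k=4: C(9,4)·0.49^4·0.51^5 = 0.2506142
P(X ≤ 4) = 0.5245963

0.52460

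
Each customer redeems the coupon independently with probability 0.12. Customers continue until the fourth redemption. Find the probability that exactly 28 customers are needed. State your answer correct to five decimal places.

0.02821

Y = trial on which the fourth success occurs; negative binomial, r=4, p=0.12.
P(Y=28) = C(27,3) · p^4 · (1−p)^24
= 2925 · 0.00020736 · 0.046514 = 0.0282121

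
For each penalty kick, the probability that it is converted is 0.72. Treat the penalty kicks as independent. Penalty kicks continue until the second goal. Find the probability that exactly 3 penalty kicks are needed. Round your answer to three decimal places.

0.290

Y = trial on which the second success occurs; negative binomial, r=2, p=0.72.
P(Y=3) = C(2,1) · p^2 · (1−p)^1
= 2 · 0.5184 · 0.28 = 0.29030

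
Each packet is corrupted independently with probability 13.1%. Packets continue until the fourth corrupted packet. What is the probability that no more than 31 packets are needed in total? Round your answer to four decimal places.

0.5928

Finishing within 31 packets ⇔ at least 4 successes in the first 31. With X ~ Binomial(31, 0.131), P(Y ≤ 31) = 1 − P(X ≤ 3).
  k=0: C(31,0)·0.131^0·0.869^31 = 0.012871
  k=1: C(31,1)·0.131^1·0.869^30 = 0.060149
  k=2: C(31,2)·0.131^2·0.869^29 = 0.136009
  k=3: C(31,3)·0.131^3·0.869^28 = 0.198197
1 − 0.407226 = 0.592774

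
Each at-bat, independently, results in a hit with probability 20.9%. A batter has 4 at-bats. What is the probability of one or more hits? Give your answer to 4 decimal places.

P(at least one) = 1 − P(none) = 1 − (1 − 0.209)^4
= 1 − 0.391477 = 0.608523

0.6085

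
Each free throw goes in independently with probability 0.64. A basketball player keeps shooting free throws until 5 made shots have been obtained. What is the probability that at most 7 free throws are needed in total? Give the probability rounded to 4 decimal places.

0.5094

Finishing within 7 free throws ⇔ at least 5 successes in the first 7. With X ~ Binomial(7, 0.64), P(Y ≤ 7) = 1 − P(X ≤ 4).
  k=0: C(7,0)·0.64^0·0.36^7 = 0.000784
  k=1: C(7,1)·0.64^1·0.36^6 = 0.009752
  k=2: C(7,2)·0.64^2·0.36^5 = 0.052011
  k=3: C(7,3)·0.64^3·0.36^4 = 0.154105
  k=4: C(7,4)·0.64^4·0.36^3 = 0.273965
1 − 0.490617 = 0.509383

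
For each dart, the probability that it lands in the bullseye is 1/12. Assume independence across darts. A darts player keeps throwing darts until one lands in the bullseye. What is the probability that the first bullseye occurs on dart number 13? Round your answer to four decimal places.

Geometric (trials to first success), p = 0.083333.
P(Y = 13) = (1−p)^12 · p = 0.352 · 0.083333 = 0.029333

0.0293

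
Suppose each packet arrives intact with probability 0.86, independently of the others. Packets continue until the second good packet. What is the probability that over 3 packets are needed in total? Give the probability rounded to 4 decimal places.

Needing more than 3 packets ⇔ fewer than 2 successes in the first 3. With X ~ Binomial(3, 0.86), P(Y > 3) = P(X ≤ 1).
  k=0: C(3,0)·0.86^0·0.14^3 = 0.002744
  k=1: C(3,1)·0.86^1·0.14^2 = 0.050568
P(X ≤ 1) = 0.053312

0.0533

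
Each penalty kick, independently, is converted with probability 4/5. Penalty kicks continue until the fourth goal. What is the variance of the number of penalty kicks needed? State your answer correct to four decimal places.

Y = total penalty kicks until the fourth success; negative binomial with r=4, p=0.80.
Var(Y) = r(1−p)/p² = 4·0.20 / 0.80² = 1.250000

1.2500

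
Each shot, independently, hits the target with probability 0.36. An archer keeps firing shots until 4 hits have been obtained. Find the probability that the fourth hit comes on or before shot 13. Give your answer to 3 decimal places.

Finishing within 13 shots ⇔ at least 4 successes in the first 13. With X ~ Binomial(13, 0.36), P(Y ≤ 13) = 1 − P(X ≤ 3).
  k=0: C(13,0)·0.36^0·0.64^13 = 0.00302
  k=1: C(13,1)·0.36^1·0.64^12 = 0.02210
  k=2: C(13,2)·0.36^2·0.64^11 = 0.07459
  k=3: C(13,3)·0.36^3·0.64^10 = 0.15384
1 − 0.25355 = 0.74645

0.746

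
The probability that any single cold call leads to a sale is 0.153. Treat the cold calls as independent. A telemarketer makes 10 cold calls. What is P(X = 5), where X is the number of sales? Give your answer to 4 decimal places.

0.0092

X ~ Binomial(n=10, p=0.153).
P(X=5) = C(10,5) · p^5 · (1−p)^5
= 252 · 8.3841e-05 · 0.43593 = 0.009210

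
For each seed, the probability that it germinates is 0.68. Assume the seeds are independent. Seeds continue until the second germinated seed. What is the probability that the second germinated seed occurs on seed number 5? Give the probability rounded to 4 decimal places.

0.0606

Y = trial on which the second success occurs; negative binomial, r=2, p=0.68.
P(Y=5) = C(4,1) · p^2 · (1−p)^3
= 4 · 0.4624 · 0.032768 = 0.060608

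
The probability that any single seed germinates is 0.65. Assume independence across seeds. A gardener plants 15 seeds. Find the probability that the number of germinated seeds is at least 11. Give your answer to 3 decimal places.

X ~ Binomial(15, 0.65); P(X ≥ 11) = Σ C(15,k) p^k (1−p)^(15−k) over k:
  k=11: C(15,11)·0.65^11·0.35^4 = 0.17925
  k=12: C(15,12)·0.65^12·0.35^3 = 0.11096
  k=13: C(15,13)·0.65^13·0.35^2 = 0.04756
  k=14: C(15,14)·0.65^14·0.35^1 = 0.01262
  k=15: C(15,15)·0.65^15·0.35^0 = 0.00156
Total = 0.35194

0.352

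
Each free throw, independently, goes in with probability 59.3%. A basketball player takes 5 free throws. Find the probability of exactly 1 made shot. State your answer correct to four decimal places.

X ~ Binomial(n=5, p=0.593).
P(X=1) = C(5,1) · p^1 · (1−p)^4
= 5 · 0.593 · 0.02744 = 0.081358

0.0814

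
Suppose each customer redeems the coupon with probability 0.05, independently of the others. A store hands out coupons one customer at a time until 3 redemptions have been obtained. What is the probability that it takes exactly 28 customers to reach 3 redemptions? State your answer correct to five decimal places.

0.01217

Y = trial on which the third success occurs; negative binomial, r=3, p=0.05.
P(Y=28) = C(27,2) · p^3 · (1−p)^25
= 351 · 0.000125 · 0.27739 = 0.0121705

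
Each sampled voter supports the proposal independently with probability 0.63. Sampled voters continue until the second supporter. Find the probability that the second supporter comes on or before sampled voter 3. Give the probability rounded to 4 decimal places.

0.6906

Finishing within 3 sampled voters ⇔ at least 2 successes in the first 3. With X ~ Binomial(3, 0.63), P(Y ≤ 3) = 1 − P(X ≤ 1).
  k=0: C(3,0)·0.63^0·0.37^3 = 0.050653
  k=1: C(3,1)·0.63^1·0.37^2 = 0.258741
1 − 0.309394 = 0.690606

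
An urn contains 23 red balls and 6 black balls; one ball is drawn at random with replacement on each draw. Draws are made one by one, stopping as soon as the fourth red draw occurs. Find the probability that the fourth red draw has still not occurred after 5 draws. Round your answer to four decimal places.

Needing more than 5 draws ⇔ fewer than 4 successes in the first 5. With X ~ Binomial(5, 0.793103), P(Y > 5) = P(X ≤ 3).
  k=0: C(5,0)·0.793103^0·0.206897^5 = 0.000379
  k=1: C(5,1)·0.793103^1·0.206897^4 = 0.007266
  k=2: C(5,2)·0.793103^2·0.206897^3 = 0.055708
  k=3: C(5,3)·0.793103^3·0.206897^2 = 0.213548
P(X ≤ 3) = 0.276902

0.2769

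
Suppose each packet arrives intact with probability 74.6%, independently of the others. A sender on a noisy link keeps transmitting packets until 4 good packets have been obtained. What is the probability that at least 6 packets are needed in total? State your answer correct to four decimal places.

Needing more than 5 packets ⇔ fewer than 4 successes in the first 5. With X ~ Binomial(5, 0.746), P(Y > 5) = P(X ≤ 3).
  k=0: C(5,0)·0.746^0·0.254^5 = 0.001057
  k=1: C(5,1)·0.746^1·0.254^4 = 0.015525
  k=2: C(5,2)·0.746^2·0.254^3 = 0.091197
  k=3: C(5,3)·0.746^3·0.254^2 = 0.267845
P(X ≤ 3) = 0.375625

0.3756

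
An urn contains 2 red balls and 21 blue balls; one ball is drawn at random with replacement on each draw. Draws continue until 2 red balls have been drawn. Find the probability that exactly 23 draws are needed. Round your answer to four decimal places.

Y = trial on which the second success occurs; negative binomial, r=2, p=0.086957.
P(Y=23) = C(22,1) · p^2 · (1−p)^21
= 22 · 0.0075614 · 0.14802 = 0.024623

0.0246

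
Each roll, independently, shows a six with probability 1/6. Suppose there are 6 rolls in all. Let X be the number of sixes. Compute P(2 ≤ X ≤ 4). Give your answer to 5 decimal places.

0.26256

X ~ Binomial(6, 0.166667); P(2 ≤ X ≤ 4) = Σ C(6,k) p^k (1−p)^(6−k) over k:
  k=2: C(6,2)·0.166667^2·0.833333^4 = 0.2009388
  k=3: C(6,3)·0.166667^3·0.833333^3 = 0.0535837
  k=4: C(6,4)·0.166667^4·0.833333^2 = 0.0080376
Total = 0.2625600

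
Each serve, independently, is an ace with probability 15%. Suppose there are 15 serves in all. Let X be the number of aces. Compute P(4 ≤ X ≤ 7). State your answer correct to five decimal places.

X ~ Binomial(15, 0.15); P(4 ≤ X ≤ 7) = Σ C(15,k) p^k (1−p)^(15−k) over k:
  k=4: C(15,4)·0.15^4·0.85^11 = 0.1156394
  k=5: C(15,5)·0.15^5·0.85^10 = 0.0448953
  k=6: C(15,6)·0.15^6·0.85^9 = 0.0132045
  k=7: C(15,7)·0.15^7·0.85^8 = 0.0029960
Total = 0.1767352

0.17674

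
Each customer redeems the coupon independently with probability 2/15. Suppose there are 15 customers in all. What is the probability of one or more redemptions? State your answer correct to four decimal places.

0.8831

P(at least one) = 1 − P(none) = 1 − (1 − 0.133333)^15
= 1 − 0.116891 = 0.883109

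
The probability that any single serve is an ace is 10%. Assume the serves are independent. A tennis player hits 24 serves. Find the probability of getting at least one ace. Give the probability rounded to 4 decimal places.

0.9202

P(at least one) = 1 − P(none) = 1 − (1 − 0.10)^24
= 1 − 0.079766 = 0.920234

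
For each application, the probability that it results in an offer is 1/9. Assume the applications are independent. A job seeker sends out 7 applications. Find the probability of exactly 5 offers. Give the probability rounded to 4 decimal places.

0.0003

X ~ Binomial(n=7, p=0.111111).
P(X=5) = C(7,5) · p^5 · (1−p)^2
= 21 · 1.6935e-05 · 0.79012 = 0.000281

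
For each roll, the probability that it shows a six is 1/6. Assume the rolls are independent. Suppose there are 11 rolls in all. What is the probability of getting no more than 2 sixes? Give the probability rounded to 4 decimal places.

X ~ Binomial(11, 0.166667); P(X ≤ 2) = Σ C(11,k) p^k (1−p)^(11−k) over k:
  k=0: C(11,0)·0.166667^0·0.833333^11 = 0.134588
  k=1: C(11,1)·0.166667^1·0.833333^10 = 0.296094
  k=2: C(11,2)·0.166667^2·0.833333^9 = 0.296094
Total = 0.726775

0.7268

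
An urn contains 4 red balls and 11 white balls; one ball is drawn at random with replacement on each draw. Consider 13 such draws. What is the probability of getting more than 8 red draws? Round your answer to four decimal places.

0.0016

X ~ Binomial(13, 0.266667); P(X ≥ 9) = Σ C(13,k) p^k (1−p)^(13−k) over k:
  k=9: C(13,9)·0.266667^9·0.733333^4 = 0.001410
  k=10: C(13,10)·0.266667^10·0.733333^3 = 0.000205
  k=11: C(13,11)·0.266667^11·0.733333^2 = 0.000020
  k=12: C(13,12)·0.266667^12·0.733333^1 = 0.000001
  k=13: C(13,13)·0.266667^13·0.733333^0 = 0.000000
Total = 0.001637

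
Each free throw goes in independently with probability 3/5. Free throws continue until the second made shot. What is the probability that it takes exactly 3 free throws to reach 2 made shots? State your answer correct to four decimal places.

0.2880

Y = trial on which the second success occurs; negative binomial, r=2, p=0.60.
P(Y=3) = C(2,1) · p^2 · (1−p)^1
= 2 · 0.36 · 0.4 = 0.288000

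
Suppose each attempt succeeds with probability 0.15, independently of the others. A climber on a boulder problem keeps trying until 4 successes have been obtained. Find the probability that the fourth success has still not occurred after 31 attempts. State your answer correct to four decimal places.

Needing more than 31 attempts ⇔ fewer than 4 successes in the first 31. With X ~ Binomial(31, 0.15), P(Y > 31) = P(X ≤ 3).
  k=0: C(31,0)·0.15^0·0.85^31 = 0.006486
  k=1: C(31,1)·0.15^1·0.85^30 = 0.035483
  k=2: C(31,2)·0.15^2·0.85^29 = 0.093926
  k=3: C(31,3)·0.15^3·0.85^28 = 0.160226
P(X ≤ 3) = 0.296121

0.2961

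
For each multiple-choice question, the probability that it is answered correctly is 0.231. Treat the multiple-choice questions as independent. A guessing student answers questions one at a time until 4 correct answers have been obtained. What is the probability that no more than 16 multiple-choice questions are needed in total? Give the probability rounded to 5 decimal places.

0.52419

Finishing within 16 multiple-choice questions ⇔ at least 4 successes in the first 16. With X ~ Binomial(16, 0.231), P(Y ≤ 16) = 1 − P(X ≤ 3).
  k=0: C(16,0)·0.231^0·0.769^16 = 0.0149562
  k=1: C(16,1)·0.231^1·0.769^15 = 0.0718831
  k=2: C(16,2)·0.231^2·0.769^14 = 0.1619474
  k=3: C(16,3)·0.231^3·0.769^13 = 0.2270212
1 − 0.4758079 = 0.5241921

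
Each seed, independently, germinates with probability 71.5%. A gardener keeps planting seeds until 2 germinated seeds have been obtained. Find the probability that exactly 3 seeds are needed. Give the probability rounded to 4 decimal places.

Y = trial on which the second success occurs; negative binomial, r=2, p=0.715.
P(Y=3) = C(2,1) · p^2 · (1−p)^1
= 2 · 0.51123 · 0.285 = 0.291398

0.2914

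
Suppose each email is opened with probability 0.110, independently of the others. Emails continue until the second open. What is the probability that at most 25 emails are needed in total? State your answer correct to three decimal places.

0.778

Finishing within 25 emails ⇔ at least 2 successes in the first 25. With X ~ Binomial(25, 0.11), P(Y ≤ 25) = 1 − P(X ≤ 1).
  k=0: C(25,0)·0.11^0·0.89^25 = 0.05429
  k=1: C(25,1)·0.11^1·0.89^24 = 0.16776
1 − 0.22206 = 0.77794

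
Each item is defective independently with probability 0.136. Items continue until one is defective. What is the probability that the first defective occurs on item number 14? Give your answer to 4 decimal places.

Geometric (trials to first success), p = 0.136.
P(Y = 14) = (1−p)^13 · p = 0.14951 · 0.136 = 0.020334

0.0203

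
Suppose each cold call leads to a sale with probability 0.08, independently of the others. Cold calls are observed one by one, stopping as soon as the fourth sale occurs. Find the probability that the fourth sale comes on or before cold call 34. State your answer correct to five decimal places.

0.28755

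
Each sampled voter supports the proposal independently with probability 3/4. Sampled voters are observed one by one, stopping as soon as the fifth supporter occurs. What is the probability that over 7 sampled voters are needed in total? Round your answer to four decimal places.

0.2436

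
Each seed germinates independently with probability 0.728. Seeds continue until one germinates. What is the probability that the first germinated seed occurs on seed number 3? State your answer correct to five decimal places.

Geometric (trials to first success), p = 0.728.
P(Y = 3) = (1−p)^2 · p = 0.073984 · 0.728 = 0.0538604

0.05386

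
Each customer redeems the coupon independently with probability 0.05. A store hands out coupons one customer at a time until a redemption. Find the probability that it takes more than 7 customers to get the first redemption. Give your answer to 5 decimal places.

0.69834

Y = number of customers to the first success; geometric, p = 0.05.
P(Y > 7) = P(first 7 all fail) = (1−p)^7 = 0.6983373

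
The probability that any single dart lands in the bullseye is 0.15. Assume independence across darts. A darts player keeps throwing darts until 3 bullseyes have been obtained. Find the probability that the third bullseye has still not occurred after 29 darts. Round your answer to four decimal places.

0.1684

Needing more than 29 darts ⇔ fewer than 3 successes in the first 29. With X ~ Binomial(29, 0.15), P(Y > 29) = P(X ≤ 2).
  k=0: C(29,0)·0.15^0·0.85^29 = 0.008977
  k=1: C(29,1)·0.15^1·0.85^28 = 0.045943
  k=2: C(29,2)·0.15^2·0.85^27 = 0.113506
P(X ≤ 2) = 0.168427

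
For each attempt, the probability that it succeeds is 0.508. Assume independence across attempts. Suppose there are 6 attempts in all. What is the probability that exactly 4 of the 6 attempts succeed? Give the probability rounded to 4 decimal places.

X ~ Binomial(n=6, p=0.508).
P(X=4) = C(6,4) · p^4 · (1−p)^2
= 15 · 0.066597 · 0.24206 = 0.241811

0.2418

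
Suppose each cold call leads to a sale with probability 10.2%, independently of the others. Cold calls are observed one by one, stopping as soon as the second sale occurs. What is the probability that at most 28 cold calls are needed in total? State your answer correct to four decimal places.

0.7944

Finishing within 28 cold calls ⇔ at least 2 successes in the first 28. With X ~ Binomial(28, 0.102), P(Y ≤ 28) = 1 − P(X ≤ 1).
  k=0: C(28,0)·0.102^0·0.898^28 = 0.049174
  k=1: C(28,1)·0.102^1·0.898^27 = 0.156394
1 − 0.205568 = 0.794432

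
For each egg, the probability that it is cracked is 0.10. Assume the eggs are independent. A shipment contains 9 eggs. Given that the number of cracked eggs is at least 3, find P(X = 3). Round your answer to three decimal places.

0.843

X ~ Binomial(9, 0.10). Want P(X=3 | X≥3) = P(X=3) / P(X≥3).
P(X=3) = C(9,3)·0.10^3·0.90^6 = 0.04464
P(X≥3) = 1 − 0.38742 − 0.38742 − 0.17219 = 0.05297
Ratio = 0.04464 / 0.05297 = 0.84273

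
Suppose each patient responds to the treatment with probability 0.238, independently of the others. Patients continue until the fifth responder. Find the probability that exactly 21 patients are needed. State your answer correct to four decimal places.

0.0478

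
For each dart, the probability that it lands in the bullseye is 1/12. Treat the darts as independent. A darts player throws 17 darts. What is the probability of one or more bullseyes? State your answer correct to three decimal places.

0.772

P(at least one) = 1 − P(none) = 1 − (1 − 0.083333)^17
= 1 − 0.22782 = 0.77218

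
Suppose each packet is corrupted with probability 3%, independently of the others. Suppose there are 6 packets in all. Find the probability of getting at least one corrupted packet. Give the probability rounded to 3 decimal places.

P(at least one) = 1 − P(none) = 1 − (1 − 0.03)^6
= 1 − 0.83297 = 0.16703

0.167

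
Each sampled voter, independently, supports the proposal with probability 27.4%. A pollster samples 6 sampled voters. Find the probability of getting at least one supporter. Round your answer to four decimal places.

P(at least one) = 1 − P(none) = 1 − (1 − 0.274)^6
= 1 − 0.146427 = 0.853573

0.8536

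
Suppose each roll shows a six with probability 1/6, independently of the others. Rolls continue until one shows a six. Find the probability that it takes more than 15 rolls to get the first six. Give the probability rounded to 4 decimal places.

0.0649

Y = number of rolls to the first success; geometric, p = 0.166667.
P(Y > 15) = P(first 15 all fail) = (1−p)^15 = 0.064905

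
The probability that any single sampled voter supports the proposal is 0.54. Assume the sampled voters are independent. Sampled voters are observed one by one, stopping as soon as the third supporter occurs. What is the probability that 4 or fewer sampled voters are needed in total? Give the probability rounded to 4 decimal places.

Finishing within 4 sampled voters ⇔ at least 3 successes in the first 4. With X ~ Binomial(4, 0.54), P(Y ≤ 4) = 1 − P(X ≤ 2).
  k=0: C(4,0)·0.54^0·0.46^4 = 0.044775
  k=1: C(4,1)·0.54^1·0.46^3 = 0.210246
  k=2: C(4,2)·0.54^2·0.46^2 = 0.370215
1 − 0.625236 = 0.374764

0.3748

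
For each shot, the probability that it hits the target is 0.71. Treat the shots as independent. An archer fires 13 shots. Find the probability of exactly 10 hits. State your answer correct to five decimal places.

0.22706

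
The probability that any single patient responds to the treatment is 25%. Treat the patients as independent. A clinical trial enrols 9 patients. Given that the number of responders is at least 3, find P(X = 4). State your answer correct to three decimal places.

0.292

X ~ Binomial(9, 0.25). Want P(X=4 | X≥3) = P(X=4) / P(X≥3).
P(X=4) = C(9,4)·0.25^4·0.75^5 = 0.11680
P(X≥3) = 1 − 0.07508 − 0.22525 − 0.30034 = 0.39932
Ratio = 0.11680 / 0.39932 = 0.29249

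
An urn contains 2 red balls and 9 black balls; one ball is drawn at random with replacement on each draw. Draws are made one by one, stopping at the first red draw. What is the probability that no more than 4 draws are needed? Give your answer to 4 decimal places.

Y = number of draws to the first success; geometric, p = 0.181818.
P(Y ≤ 4) = 1 − (1−p)^4 = 1 − 0.448125 = 0.551875

0.5519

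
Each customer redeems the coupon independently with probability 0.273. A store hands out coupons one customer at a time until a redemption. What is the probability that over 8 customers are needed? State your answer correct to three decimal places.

Y = number of customers to the first success; geometric, p = 0.273.
P(Y > 8) = P(first 8 all fail) = (1−p)^8 = 0.07803

0.078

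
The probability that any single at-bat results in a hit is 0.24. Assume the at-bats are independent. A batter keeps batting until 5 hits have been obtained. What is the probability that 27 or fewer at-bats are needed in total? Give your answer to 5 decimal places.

0.81165

Finishing within 27 at-bats ⇔ at least 5 successes in the first 27. With X ~ Binomial(27, 0.24), P(Y ≤ 27) = 1 − P(X ≤ 4).
  k=0: C(27,0)·0.24^0·0.76^27 = 0.0006053
  k=1: C(27,1)·0.24^1·0.76^26 = 0.0051609
  k=2: C(27,2)·0.24^2·0.76^25 = 0.0211870
  k=3: C(27,3)·0.24^3·0.76^24 = 0.0557553
  k=4: C(27,4)·0.24^4·0.76^23 = 0.1056415
1 − 0.1883500 = 0.8116500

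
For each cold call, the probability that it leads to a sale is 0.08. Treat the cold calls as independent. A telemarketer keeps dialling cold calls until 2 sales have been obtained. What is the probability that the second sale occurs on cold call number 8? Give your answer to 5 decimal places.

Y = trial on which the second success occurs; negative binomial, r=2, p=0.08.
P(Y=8) = C(7,1) · p^2 · (1−p)^6
= 7 · 0.0064 · 0.60636 = 0.0271647

0.02716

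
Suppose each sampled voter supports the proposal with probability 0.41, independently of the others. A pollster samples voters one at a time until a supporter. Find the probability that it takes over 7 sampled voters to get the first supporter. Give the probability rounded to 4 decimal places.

0.0249

Y = number of sampled voters to the first success; geometric, p = 0.41.
P(Y > 7) = P(first 7 all fail) = (1−p)^7 = 0.024887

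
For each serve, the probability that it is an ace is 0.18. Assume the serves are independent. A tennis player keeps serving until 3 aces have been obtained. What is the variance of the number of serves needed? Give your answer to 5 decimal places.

Y = total serves until the third success; negative binomial with r=3, p=0.18.
Var(Y) = r(1−p)/p² = 3·0.82 / 0.18² = 75.9259259

75.92593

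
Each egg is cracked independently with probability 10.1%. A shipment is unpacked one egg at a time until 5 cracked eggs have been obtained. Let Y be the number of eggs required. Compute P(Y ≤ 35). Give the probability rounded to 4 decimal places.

0.2762

Finishing within 35 eggs ⇔ at least 5 successes in the first 35. With X ~ Binomial(35, 0.101), P(Y ≤ 35) = 1 − P(X ≤ 4).
  k=0: C(35,0)·0.101^0·0.899^35 = 0.024076
  k=1: C(35,1)·0.101^1·0.899^34 = 0.094671
  k=2: C(35,2)·0.101^2·0.899^33 = 0.180813
  k=3: C(35,3)·0.101^3·0.899^32 = 0.223452
  k=4: C(35,4)·0.101^4·0.899^31 = 0.200833
1 − 0.723846 = 0.276154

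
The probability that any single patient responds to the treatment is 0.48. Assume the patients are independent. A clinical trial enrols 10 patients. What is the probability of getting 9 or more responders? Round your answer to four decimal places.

X ~ Binomial(10, 0.48); P(X ≥ 9) = Σ C(10,k) p^k (1−p)^(10−k) over k:
  k=9: C(10,9)·0.48^9·0.52^1 = 0.007034
  k=10: C(10,10)·0.48^10·0.52^0 = 0.000649
Total = 0.007683

0.0077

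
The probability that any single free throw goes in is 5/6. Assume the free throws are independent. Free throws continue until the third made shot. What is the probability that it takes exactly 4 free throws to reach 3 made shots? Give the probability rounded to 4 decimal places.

Y = trial on which the third success occurs; negative binomial, r=3, p=0.833333.
P(Y=4) = C(3,2) · p^3 · (1−p)^1
= 3 · 0.5787 · 0.16667 = 0.289352

0.2894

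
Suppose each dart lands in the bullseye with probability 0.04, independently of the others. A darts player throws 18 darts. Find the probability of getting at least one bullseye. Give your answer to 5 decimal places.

P(at least one) = 1 − P(none) = 1 − (1 − 0.04)^18
= 1 − 0.4796033 = 0.5203967

0.52040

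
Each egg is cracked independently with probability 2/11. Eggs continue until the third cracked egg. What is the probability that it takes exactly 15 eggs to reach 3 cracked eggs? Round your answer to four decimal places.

0.0492

Y = trial on which the third success occurs; negative binomial, r=3, p=0.181818.
P(Y=15) = C(14,2) · p^3 · (1−p)^12
= 91 · 0.0060105 · 0.089991 = 0.049221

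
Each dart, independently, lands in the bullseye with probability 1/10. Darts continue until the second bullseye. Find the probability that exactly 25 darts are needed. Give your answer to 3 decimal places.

Y = trial on which the second success occurs; negative binomial, r=2, p=0.10.
P(Y=25) = C(24,1) · p^2 · (1−p)^23
= 24 · 0.01 · 0.088629 = 0.02127

0.021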